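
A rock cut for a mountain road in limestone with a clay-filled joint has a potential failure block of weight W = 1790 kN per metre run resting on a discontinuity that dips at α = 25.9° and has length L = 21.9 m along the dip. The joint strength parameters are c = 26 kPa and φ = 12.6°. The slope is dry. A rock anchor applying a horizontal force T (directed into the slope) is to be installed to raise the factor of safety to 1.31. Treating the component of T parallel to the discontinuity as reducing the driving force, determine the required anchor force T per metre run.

T = 74 kN/m

Resolving forces along and normal to the sliding plane, with the horizontal anchor force T adding T·sinα to the effective normal force and T·cosα acting up the plane against the driving force:
FS = [cL + (W cosα + T sinα) tanφ] / [W sinα − T cosα]
Without the anchor: N' = 1610.2 kN/m, driving T_d = 781.9 kN/m, resisting R = 26·21.9 + 1610.2·tan12.6° = 929.3 kN/m, FS = 1.19.
Setting FS = 1.31 and solving for T:
1.31·(781.9 − T cos25.9°) = 929.3 + T sin25.9°·tan12.6°
T·(sin25.9°·tan12.6° + 1.31·cos25.9°) = 1.31·781.9 − 929.3
T·(0.4368·0.2235 + 1.31·0.8996) = 1024.3 − 929.3 = 94.9
T·1.2761 = 94.9
T = 74.4 kN/m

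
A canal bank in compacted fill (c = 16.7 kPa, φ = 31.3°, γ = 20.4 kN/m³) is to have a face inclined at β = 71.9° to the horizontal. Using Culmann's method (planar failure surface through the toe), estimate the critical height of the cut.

Culmann's analysis gives the critical failure plane at α_cr = (β + φ)/2 = (71.9 + 31.3)/2 = 51.6°, and the critical height
H_c = (4c/γ) · sinβ cosφ / [1 − cos(β − φ)]
    = (4·16.7/20.4) · sin71.9°·cos31.3° / [1 − cos(40.6°)]
    = 3.275 · 0.9505·0.8545 / [1 − 0.7593]
    = 3.275 · 0.8122 / 0.2407
    = 11.05 m

H_c = 11.05 m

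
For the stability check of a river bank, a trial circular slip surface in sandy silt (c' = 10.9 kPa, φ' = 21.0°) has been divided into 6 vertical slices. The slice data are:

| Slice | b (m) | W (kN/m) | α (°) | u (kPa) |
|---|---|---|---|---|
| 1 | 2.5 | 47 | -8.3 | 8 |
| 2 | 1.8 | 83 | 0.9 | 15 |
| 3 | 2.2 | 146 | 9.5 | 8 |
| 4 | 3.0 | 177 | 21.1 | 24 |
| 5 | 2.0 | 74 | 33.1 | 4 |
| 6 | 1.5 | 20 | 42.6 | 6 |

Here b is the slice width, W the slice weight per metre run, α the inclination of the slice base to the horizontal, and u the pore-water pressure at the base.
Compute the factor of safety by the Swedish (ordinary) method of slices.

FS = 2.13

Ordinary method of slices: FS = Σ[c'·Δl_i + (W_i cosα_i − u_i·Δl_i)·tanφ'] / Σ W_i sinα_i, with Δl_i = b_i / cosα_i.
Slice 1: Δl = 2.5/cos(-8.3°) = 2.526 m; N'_1 = 47·cos(-8.3°) − 8·2.526 = 26.3; c'Δl = 27.54; W sinα = -6.8
Slice 2: Δl = 1.8/cos0.9° = 1.800 m; N'_2 = 83·cos0.9° − 15·1.800 = 56.0; c'Δl = 19.62; W sinα = 1.3
Slice 3: Δl = 2.2/cos9.5° = 2.231 m; N'_3 = 146·cos9.5° − 8·2.231 = 126.2; c'Δl = 24.31; W sinα = 24.1
Slice 4: Δl = 3.0/cos21.1° = 3.216 m; N'_4 = 177·cos21.1° − 24·3.216 = 88.0; c'Δl = 35.05; W sinα = 63.7
Slice 5: Δl = 2.0/cos33.1° = 2.387 m; N'_5 = 74·cos33.1° − 4·2.387 = 52.4; c'Δl = 26.02; W sinα = 40.4
Slice 6: Δl = 1.5/cos42.6° = 2.038 m; N'_6 = 20·cos42.6° − 6·2.038 = 2.5; c'Δl = 22.21; W sinα = 13.5
Σc'Δl = 154.8 kN/m; ΣN' = 351.3 kN/m; ΣW sinα = 136.3 kN/m
Resisting = 154.8 + 351.3·tan21.0° = 154.8 + 134.9 = 289.6 kN/m
FS = 289.6 / 136.3 = 2.125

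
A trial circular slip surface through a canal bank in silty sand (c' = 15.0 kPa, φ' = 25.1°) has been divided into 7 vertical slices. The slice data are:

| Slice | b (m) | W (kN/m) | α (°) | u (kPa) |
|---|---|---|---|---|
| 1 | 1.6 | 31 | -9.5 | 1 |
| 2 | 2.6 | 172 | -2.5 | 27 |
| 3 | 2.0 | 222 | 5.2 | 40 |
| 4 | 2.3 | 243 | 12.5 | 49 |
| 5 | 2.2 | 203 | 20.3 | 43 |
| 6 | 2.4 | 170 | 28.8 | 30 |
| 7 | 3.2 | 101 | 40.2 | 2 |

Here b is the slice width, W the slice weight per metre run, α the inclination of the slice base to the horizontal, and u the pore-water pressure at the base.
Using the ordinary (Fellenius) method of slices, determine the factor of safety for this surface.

FS = 2.01

Ordinary method of slices: FS = Σ[c'·Δl_i + (W_i cosα_i − u_i·Δl_i)·tanφ'] / Σ W_i sinα_i, with Δl_i = b_i / cosα_i.
Slice 1: Δl = 1.6/cos(-9.5°) = 1.622 m; N'_1 = 31·cos(-9.5°) − 1·1.622 = 29.0; c'Δl = 24.33; W sinα = -5.1
Slice 2: Δl = 2.6/cos(-2.5°) = 2.602 m; N'_2 = 172·cos(-2.5°) − 27·2.602 = 101.6; c'Δl = 39.04; W sinα = -7.5
Slice 3: Δl = 2.0/cos5.2° = 2.008 m; N'_3 = 222·cos5.2° − 40·2.008 = 140.8; c'Δl = 30.12; W sinα = 20.1
Slice 4: Δl = 2.3/cos12.5° = 2.356 m; N'_4 = 243·cos12.5° − 49·2.356 = 121.8; c'Δl = 35.34; W sinα = 52.6
Slice 5: Δl = 2.2/cos20.3° = 2.346 m; N'_5 = 203·cos20.3° − 43·2.346 = 89.5; c'Δl = 35.19; W sinα = 70.4
Slice 6: Δl = 2.4/cos28.8° = 2.739 m; N'_6 = 170·cos28.8° − 30·2.739 = 66.8; c'Δl = 41.08; W sinα = 81.9
Slice 7: Δl = 3.2/cos40.2° = 4.190 m; N'_7 = 101·cos40.2° − 2·4.190 = 68.8; c'Δl = 62.84; W sinα = 65.2
Σc'Δl = 267.9 kN/m; ΣN' = 618.2 kN/m; ΣW sinα = 277.6 kN/m
Resisting = 267.9 + 618.2·tan25.1° = 267.9 + 289.6 = 557.5 kN/m
FS = 557.5 / 277.6 = 2.008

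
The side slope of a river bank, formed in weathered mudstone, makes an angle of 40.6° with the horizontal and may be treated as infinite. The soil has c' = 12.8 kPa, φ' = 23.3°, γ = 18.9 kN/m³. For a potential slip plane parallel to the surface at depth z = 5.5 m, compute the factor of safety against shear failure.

For an infinite slope with a slip plane parallel to the surface (no pore pressure): FS = [c' + γz cos²β tanφ'] / [γz sinβ cosβ].
γz = 18.9·5.5 = 103.95 kN/m²
Numerator = 12.8 + 103.95·cos²40.6°·tan23.3° = 12.8 + 103.95·0.5765·0.4307 = 38.608 kPa
Denominator = 103.95·sin40.6°·cos40.6° = 103.95·0.6508·0.7593 = 51.363 kPa
FS = 38.608 / 51.363 = 0.752

FS = 0.75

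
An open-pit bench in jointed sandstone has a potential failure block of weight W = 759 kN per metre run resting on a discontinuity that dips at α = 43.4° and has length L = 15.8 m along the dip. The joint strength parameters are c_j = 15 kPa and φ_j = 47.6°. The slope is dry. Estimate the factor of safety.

FS = 1.61

Resolving the block weight along and normal to the plane and applying the Mohr–Coulomb strength on the joint:
N' = W cosα = 759·cos43.4° = 551.5 kN/m
Driving force T = W sinα = 759·sin43.4° = 521.5 kN/m
Resisting force R = c_j·L + N'·tanφ_j = 15·15.8 + 551.5·tan47.6° = 237.0 + 603.9 = 840.9 kN/m
FS = R / T = 840.9 / 521.5 = 1.613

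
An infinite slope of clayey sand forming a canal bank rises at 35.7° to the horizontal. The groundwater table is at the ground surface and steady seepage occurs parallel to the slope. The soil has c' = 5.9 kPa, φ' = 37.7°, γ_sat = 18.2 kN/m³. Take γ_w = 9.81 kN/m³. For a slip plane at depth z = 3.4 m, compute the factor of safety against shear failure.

FS = 0.70

With seepage parallel to the slope and the water table at the surface, the effective normal stress on the slip plane uses the buoyant unit weight γ' = γ_sat − γ_w while the driving shear stress uses γ_sat:
FS = [c' + γ' z cos²β tanφ'] / [γ_sat z sinβ cosβ]
γ' = 18.2 − 9.81 = 8.39 kN/m³
Numerator = 5.9 + 8.39·3.4·cos²35.7°·tan37.7° = 5.9 + 8.39·3.4·0.6595·0.7729 = 20.440 kPa
Denominator = 18.2·3.4·sin35.7°·cos35.7° = 18.2·3.4·0.5835·0.8121 = 29.324 kPa
FS = 20.440 / 29.324 = 0.697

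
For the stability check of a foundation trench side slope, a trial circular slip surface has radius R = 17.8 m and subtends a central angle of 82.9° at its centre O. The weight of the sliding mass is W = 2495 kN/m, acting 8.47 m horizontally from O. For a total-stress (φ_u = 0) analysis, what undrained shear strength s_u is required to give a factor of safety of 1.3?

FS = s_u·L_a·R / (W·d), so s_u = FS·W·d / (L_a·R).
Arc length L_a = R·θ = 17.8·(82.9°·π/180) = 17.8·1.4469 = 25.75 m
s_u = 1.3·2495·8.47 / (25.75·17.8) = 27472.4 / 458.43 = 59.93 kPa

s_u = 59.9 kPa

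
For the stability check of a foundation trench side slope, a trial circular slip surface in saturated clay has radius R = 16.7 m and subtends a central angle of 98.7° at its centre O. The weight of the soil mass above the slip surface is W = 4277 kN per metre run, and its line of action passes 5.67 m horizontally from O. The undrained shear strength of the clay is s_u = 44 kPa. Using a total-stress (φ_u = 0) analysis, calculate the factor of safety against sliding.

FS = 0.87

Taking moments about the centre O, the resisting moment is provided by the undrained shear strength acting along the arc:
Arc length L_a = R·θ = 16.7·(98.7°·π/180) = 16.7·1.7226 = 28.77 m
M_R = s_u·L_a·R = 44·28.77·16.7 = 21138.8 kN·m/m
M_D = W·d = 4277·5.67 = 24250.6 kN·m/m
FS = M_R / M_D = 21138.8 / 24250.6 = 0.872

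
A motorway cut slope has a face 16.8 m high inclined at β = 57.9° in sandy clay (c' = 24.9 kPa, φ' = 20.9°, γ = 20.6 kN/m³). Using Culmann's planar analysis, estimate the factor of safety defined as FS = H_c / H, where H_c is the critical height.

FS = 1.13

H_c = (4c'/γ) · sinβ cosφ' / [1 − cos(β − φ')]
    = (4·24.9/20.6) · sin57.9°·cos20.9° / [1 − cos37.0°]
    = 4.835 · 0.7914 / 0.2014 = 19.00 m
FS = H_c / H = 19.00 / 16.8 = 1.131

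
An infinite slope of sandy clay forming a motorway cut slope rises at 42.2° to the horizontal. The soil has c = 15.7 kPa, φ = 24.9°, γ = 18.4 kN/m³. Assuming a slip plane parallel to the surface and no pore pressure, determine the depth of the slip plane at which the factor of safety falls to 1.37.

Setting FS = 1.37 in FS = [c + γz cos²β tanφ] / [γz sinβ cosβ] and solving for z:
z = c / [γ cosβ (FS·sinβ − cosβ·tanφ)]
  = 15.7 / [18.4·cos42.2°·(1.37·sin42.2° − cos42.2°·tan24.9°)]
  = 15.7 / [18.4·0.7408·(1.37·0.6717 − 0.7408·0.4642)]
  = 15.7 / 7.8566 = 1.998 m

z = 2.00 m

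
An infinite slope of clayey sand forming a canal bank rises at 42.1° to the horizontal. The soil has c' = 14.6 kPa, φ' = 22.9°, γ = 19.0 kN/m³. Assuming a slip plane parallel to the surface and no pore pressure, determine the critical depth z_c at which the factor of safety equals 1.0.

Setting FS = 1.00 in FS = [c' + γz cos²β tanφ'] / [γz sinβ cosβ] and solving for z:
z = c' / [γ cosβ (FS·sinβ − cosβ·tanφ')]
  = 14.6 / [19.0·cos42.1°·(1.00·sin42.1° − cos42.1°·tan22.9°)]
  = 14.6 / [19.0·0.7420·(1.00·0.6704 − 0.7420·0.4224)]
  = 14.6 / 5.0329 = 2.901 m

z_c = 2.90 m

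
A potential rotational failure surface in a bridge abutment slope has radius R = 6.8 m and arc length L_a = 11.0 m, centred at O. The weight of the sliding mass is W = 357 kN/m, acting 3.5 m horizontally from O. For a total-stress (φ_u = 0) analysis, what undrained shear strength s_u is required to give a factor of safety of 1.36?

s_u = 22.7 kPa

FS = s_u·L_a·R / (W·d), so s_u = FS·W·d / (L_a·R).
s_u = 1.36·357·3.5 / (11.00·6.8) = 1699.3 / 74.80 = 22.72 kPa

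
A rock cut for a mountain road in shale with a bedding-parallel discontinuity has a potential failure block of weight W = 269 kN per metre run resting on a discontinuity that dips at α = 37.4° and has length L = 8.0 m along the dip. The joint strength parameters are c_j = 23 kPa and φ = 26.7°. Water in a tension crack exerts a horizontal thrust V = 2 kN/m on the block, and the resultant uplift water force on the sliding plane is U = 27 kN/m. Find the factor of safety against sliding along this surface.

Resolving the block weight along and normal to the plane and applying the Mohr–Coulomb strength on the joint:
N' = W cosα − U − V sinα = 269·cos37.4° − 27 − 2·sin37.4° = 185.5 kN/m
Driving force T = W sinα + V cosα = 269·sin37.4° + 2·cos37.4° = 165.0 kN/m
Resisting force R = c_j·L + N'·tanφ = 23·8.0 + 185.5·tan26.7° = 184.0 + 93.3 = 277.3 kN/m
FS = R / T = 277.3 / 165.0 = 1.681

FS = 1.68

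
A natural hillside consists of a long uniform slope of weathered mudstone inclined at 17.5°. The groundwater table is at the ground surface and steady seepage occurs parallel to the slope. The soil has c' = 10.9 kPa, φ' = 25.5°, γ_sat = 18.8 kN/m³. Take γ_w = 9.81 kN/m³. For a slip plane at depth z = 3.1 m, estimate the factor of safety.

FS = 1.38

With seepage parallel to the slope and the water table at the surface, the effective normal stress on the slip plane uses the buoyant unit weight γ' = γ_sat − γ_w while the driving shear stress uses γ_sat:
FS = [c' + γ' z cos²β tanφ'] / [γ_sat z sinβ cosβ]
γ' = 18.8 − 9.81 = 8.99 kN/m³
Numerator = 10.9 + 8.99·3.1·cos²17.5°·tan25.5° = 10.9 + 8.99·3.1·0.9096·0.4770 = 22.991 kPa
Denominator = 18.8·3.1·sin17.5°·cos17.5° = 18.8·3.1·0.3007·0.9537 = 16.714 kPa
FS = 22.991 / 16.714 = 1.376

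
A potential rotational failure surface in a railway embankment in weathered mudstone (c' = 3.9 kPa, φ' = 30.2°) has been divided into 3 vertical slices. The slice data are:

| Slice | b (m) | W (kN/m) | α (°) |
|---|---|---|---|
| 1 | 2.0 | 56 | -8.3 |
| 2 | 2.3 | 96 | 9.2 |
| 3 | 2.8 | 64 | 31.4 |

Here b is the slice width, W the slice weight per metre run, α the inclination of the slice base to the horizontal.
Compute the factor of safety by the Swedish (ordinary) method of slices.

Ordinary method of slices: FS = Σ[c'·Δl_i + (W_i cosα_i)·tanφ'] / Σ W_i sinα_i, with Δl_i = b_i / cosα_i.
Slice 1: Δl = 2.0/cos(-8.3°) = 2.021 m; N'_1 = 56·cos(-8.3°) = 55.4; c'Δl = 7.88; W sinα = -8.1
Slice 2: Δl = 2.3/cos9.2° = 2.330 m; N'_2 = 96·cos9.2° = 94.8; c'Δl = 9.09; W sinα = 15.3
Slice 3: Δl = 2.8/cos31.4° = 3.280 m; N'_3 = 64·cos31.4° = 54.6; c'Δl = 12.79; W sinα = 33.3
Σc'Δl = 29.8 kN/m; ΣN' = 204.8 kN/m; ΣW sinα = 40.6 kN/m
Resisting = 29.8 + 204.8·tan30.2° = 29.8 + 119.2 = 149.0 kN/m
FS = 149.0 / 40.6 = 3.668

FS = 3.67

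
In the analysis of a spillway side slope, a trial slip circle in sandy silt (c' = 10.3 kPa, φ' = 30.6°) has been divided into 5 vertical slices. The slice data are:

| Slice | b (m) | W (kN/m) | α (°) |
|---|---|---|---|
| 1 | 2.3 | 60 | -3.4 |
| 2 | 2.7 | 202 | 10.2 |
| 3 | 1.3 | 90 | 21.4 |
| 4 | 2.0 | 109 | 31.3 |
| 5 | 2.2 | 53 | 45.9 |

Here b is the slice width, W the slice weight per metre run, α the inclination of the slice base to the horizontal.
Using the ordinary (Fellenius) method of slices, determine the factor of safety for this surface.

FS = 2.52

Ordinary method of slices: FS = Σ[c'·Δl_i + (W_i cosα_i)·tanφ'] / Σ W_i sinα_i, with Δl_i = b_i / cosα_i.
Slice 1: Δl = 2.3/cos(-3.4°) = 2.304 m; N'_1 = 60·cos(-3.4°) = 59.9; c'Δl = 23.73; W sinα = -3.6
Slice 2: Δl = 2.7/cos10.2° = 2.743 m; N'_2 = 202·cos10.2° = 198.8; c'Δl = 28.26; W sinα = 35.8
Slice 3: Δl = 1.3/cos21.4° = 1.396 m; N'_3 = 90·cos21.4° = 83.8; c'Δl = 14.38; W sinα = 32.8
Slice 4: Δl = 2.0/cos31.3° = 2.341 m; N'_4 = 109·cos31.3° = 93.1; c'Δl = 24.11; W sinα = 56.6
Slice 5: Δl = 2.2/cos45.9° = 3.161 m; N'_5 = 53·cos45.9° = 36.9; c'Δl = 32.56; W sinα = 38.1
Σc'Δl = 123.0 kN/m; ΣN' = 472.5 kN/m; ΣW sinα = 159.7 kN/m
Resisting = 123.0 + 472.5·tan30.6° = 123.0 + 279.4 = 402.5 kN/m
FS = 402.5 / 159.7 = 2.520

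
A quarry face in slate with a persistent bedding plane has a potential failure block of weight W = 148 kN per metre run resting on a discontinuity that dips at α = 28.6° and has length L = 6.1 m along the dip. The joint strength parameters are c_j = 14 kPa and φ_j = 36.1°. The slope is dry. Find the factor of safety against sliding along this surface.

Resolving the block weight along and normal to the plane and applying the Mohr–Coulomb strength on the joint:
N' = W cosα = 148·cos28.6° = 129.9 kN/m
Driving force T = W sinα = 148·sin28.6° = 70.8 kN/m
Resisting force R = c_j·L + N'·tanφ_j = 14·6.1 + 129.9·tan36.1° = 85.4 + 94.8 = 180.2 kN/m
FS = R / T = 180.2 / 70.8 = 2.543

FS = 2.54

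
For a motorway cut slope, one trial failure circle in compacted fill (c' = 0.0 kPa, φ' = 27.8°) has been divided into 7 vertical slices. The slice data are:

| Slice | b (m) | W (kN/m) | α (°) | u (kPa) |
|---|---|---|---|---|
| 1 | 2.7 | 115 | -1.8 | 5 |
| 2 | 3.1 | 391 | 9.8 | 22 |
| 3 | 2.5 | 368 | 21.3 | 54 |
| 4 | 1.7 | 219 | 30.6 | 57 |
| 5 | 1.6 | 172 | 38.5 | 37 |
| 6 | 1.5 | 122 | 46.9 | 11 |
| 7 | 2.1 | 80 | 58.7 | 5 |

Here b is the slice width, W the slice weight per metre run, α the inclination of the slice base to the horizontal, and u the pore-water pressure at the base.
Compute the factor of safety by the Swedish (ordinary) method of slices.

Ordinary method of slices: FS = Σ[c'·Δl_i + (W_i cosα_i − u_i·Δl_i)·tanφ'] / Σ W_i sinα_i, with Δl_i = b_i / cosα_i.
Slice 1: Δl = 2.7/cos(-1.8°) = 2.701 m; N'_1 = 115·cos(-1.8°) − 5·2.701 = 101.4; c'Δl = 0.00; W sinα = -3.6
Slice 2: Δl = 3.1/cos9.8° = 3.146 m; N'_2 = 391·cos9.8° − 22·3.146 = 316.1; c'Δl = 0.00; W sinα = 66.6
Slice 3: Δl = 2.5/cos21.3° = 2.683 m; N'_3 = 368·cos21.3° − 54·2.683 = 198.0; c'Δl = 0.00; W sinα = 133.7
Slice 4: Δl = 1.7/cos30.6° = 1.975 m; N'_4 = 219·cos30.6° − 57·1.975 = 75.9; c'Δl = 0.00; W sinα = 111.5
Slice 5: Δl = 1.6/cos38.5° = 2.044 m; N'_5 = 172·cos38.5° − 37·2.044 = 59.0; c'Δl = 0.00; W sinα = 107.1
Slice 6: Δl = 1.5/cos46.9° = 2.195 m; N'_6 = 122·cos46.9° − 11·2.195 = 59.2; c'Δl = 0.00; W sinα = 89.1
Slice 7: Δl = 2.1/cos58.7° = 4.042 m; N'_7 = 80·cos58.7° − 5·4.042 = 21.4; c'Δl = 0.00; W sinα = 68.4
Σc'Δl = 0.0 kN/m; ΣN' = 830.9 kN/m; ΣW sinα = 572.6 kN/m
Resisting = 0.0 + 830.9·tan27.8° = 0.0 + 438.1 = 438.1 kN/m
FS = 438.1 / 572.6 = 0.765

FS = 0.77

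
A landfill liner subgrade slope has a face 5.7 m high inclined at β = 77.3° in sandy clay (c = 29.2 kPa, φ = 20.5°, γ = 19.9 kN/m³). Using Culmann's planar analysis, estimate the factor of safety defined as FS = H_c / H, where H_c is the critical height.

H_c = (4c/γ) · sinβ cosφ / [1 − cos(β − φ)]
    = (4·29.2/19.9) · sin77.3°·cos20.5° / [1 − cos56.8°]
    = 5.869 · 0.9138 / 0.4524 = 11.85 m
FS = H_c / H = 11.85 / 5.7 = 2.080

FS = 2.08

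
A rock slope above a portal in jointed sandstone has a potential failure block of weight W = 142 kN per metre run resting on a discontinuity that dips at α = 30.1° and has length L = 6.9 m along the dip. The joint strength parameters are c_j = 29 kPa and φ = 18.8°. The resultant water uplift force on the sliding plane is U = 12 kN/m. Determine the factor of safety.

Resolving the block weight along and normal to the plane and applying the Mohr–Coulomb strength on the joint:
N' = W cosα − U = 142·cos30.1° − 12 = 110.9 kN/m
Driving force T = W sinα = 142·sin30.1° = 71.2 kN/m
Resisting force R = c_j·L + N'·tanφ = 29·6.9 + 110.9·tan18.8° = 200.1 + 37.7 = 237.8 kN/m
FS = R / T = 237.8 / 71.2 = 3.340

FS = 3.34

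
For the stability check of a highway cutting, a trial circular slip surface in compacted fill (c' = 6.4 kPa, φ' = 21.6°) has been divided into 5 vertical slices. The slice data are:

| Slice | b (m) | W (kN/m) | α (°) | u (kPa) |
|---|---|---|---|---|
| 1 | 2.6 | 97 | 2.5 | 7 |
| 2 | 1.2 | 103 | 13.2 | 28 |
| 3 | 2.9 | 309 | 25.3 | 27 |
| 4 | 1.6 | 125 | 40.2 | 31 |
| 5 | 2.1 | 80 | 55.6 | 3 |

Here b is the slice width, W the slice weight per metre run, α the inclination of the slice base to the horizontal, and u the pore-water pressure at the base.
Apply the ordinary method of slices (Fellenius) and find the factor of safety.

FS = 0.79

Ordinary method of slices: FS = Σ[c'·Δl_i + (W_i cosα_i − u_i·Δl_i)·tanφ'] / Σ W_i sinα_i, with Δl_i = b_i / cosα_i.
Slice 1: Δl = 2.6/cos2.5° = 2.602 m; N'_1 = 97·cos2.5° − 7·2.602 = 78.7; c'Δl = 16.66; W sinα = 4.2
Slice 2: Δl = 1.2/cos13.2° = 1.233 m; N'_2 = 103·cos13.2° − 28·1.233 = 65.8; c'Δl = 7.89; W sinα = 23.5
Slice 3: Δl = 2.9/cos25.3° = 3.208 m; N'_3 = 309·cos25.3° − 27·3.208 = 192.8; c'Δl = 20.53; W sinα = 132.1
Slice 4: Δl = 1.6/cos40.2° = 2.095 m; N'_4 = 125·cos40.2° − 31·2.095 = 30.5; c'Δl = 13.41; W sinα = 80.7
Slice 5: Δl = 2.1/cos55.6° = 3.717 m; N'_5 = 80·cos55.6° − 3·3.717 = 34.0; c'Δl = 23.79; W sinα = 66.0
Σc'Δl = 82.3 kN/m; ΣN' = 401.8 kN/m; ΣW sinα = 306.5 kN/m
Resisting = 82.3 + 401.8·tan21.6° = 82.3 + 159.1 = 241.4 kN/m
FS = 241.4 / 306.5 = 0.787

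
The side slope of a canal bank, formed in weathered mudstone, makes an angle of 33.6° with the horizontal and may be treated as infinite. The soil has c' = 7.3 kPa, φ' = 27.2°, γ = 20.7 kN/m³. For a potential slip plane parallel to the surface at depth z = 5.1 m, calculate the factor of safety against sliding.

For an infinite slope with a slip plane parallel to the surface (no pore pressure): FS = [c' + γz cos²β tanφ'] / [γz sinβ cosβ].
γz = 20.7·5.1 = 105.57 kN/m²
Numerator = 7.3 + 105.57·cos²33.6°·tan27.2° = 7.3 + 105.57·0.6938·0.5139 = 44.940 kPa
Denominator = 105.57·sin33.6°·cos33.6° = 105.57·0.5534·0.8329 = 48.661 kPa
FS = 44.940 / 48.661 = 0.924

FS = 0.92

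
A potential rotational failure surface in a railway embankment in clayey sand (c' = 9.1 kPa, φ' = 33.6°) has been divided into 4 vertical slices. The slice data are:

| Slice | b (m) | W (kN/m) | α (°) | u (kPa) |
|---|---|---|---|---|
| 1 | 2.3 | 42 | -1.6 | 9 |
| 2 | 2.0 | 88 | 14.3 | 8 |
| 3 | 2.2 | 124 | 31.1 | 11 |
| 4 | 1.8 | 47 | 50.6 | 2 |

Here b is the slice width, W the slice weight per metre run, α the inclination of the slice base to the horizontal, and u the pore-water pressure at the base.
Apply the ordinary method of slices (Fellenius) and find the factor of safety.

FS = 1.79

Ordinary method of slices: FS = Σ[c'·Δl_i + (W_i cosα_i − u_i·Δl_i)·tanφ'] / Σ W_i sinα_i, with Δl_i = b_i / cosα_i.
Slice 1: Δl = 2.3/cos(-1.6°) = 2.301 m; N'_1 = 42·cos(-1.6°) − 9·2.301 = 21.3; c'Δl = 20.94; W sinα = -1.2
Slice 2: Δl = 2.0/cos14.3° = 2.064 m; N'_2 = 88·cos14.3° − 8·2.064 = 68.8; c'Δl = 18.78; W sinα = 21.7
Slice 3: Δl = 2.2/cos31.1° = 2.569 m; N'_3 = 124·cos31.1° − 11·2.569 = 77.9; c'Δl = 23.38; W sinα = 64.1
Slice 4: Δl = 1.8/cos50.6° = 2.836 m; N'_4 = 47·cos50.6° − 2·2.836 = 24.2; c'Δl = 25.81; W sinα = 36.3
Σc'Δl = 88.9 kN/m; ΣN' = 192.1 kN/m; ΣW sinα = 120.9 kN/m
Resisting = 88.9 + 192.1·tan33.6° = 88.9 + 127.6 = 216.5 kN/m
FS = 216.5 / 120.9 = 1.791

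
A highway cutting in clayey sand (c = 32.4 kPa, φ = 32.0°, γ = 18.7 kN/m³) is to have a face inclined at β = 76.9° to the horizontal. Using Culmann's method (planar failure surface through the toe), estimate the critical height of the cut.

Culmann's analysis gives the critical failure plane at α_cr = (β + φ)/2 = (76.9 + 32.0)/2 = 54.5°, and the critical height
H_c = (4c/γ) · sinβ cosφ / [1 − cos(β − φ)]
    = (4·32.4/18.7) · sin76.9°·cos32.0° / [1 − cos(44.9°)]
    = 6.930 · 0.9740·0.8480 / [1 − 0.7083]
    = 6.930 · 0.8260 / 0.2917
    = 19.63 m

H_c = 19.63 m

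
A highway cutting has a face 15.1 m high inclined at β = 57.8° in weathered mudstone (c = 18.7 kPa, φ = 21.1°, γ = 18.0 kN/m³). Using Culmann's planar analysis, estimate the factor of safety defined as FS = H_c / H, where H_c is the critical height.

FS = 1.10

H_c = (4c/γ) · sinβ cosφ / [1 − cos(β − φ)]
    = (4·18.7/18.0) · sin57.8°·cos21.1° / [1 − cos36.7°]
    = 4.156 · 0.7895 / 0.1982 = 16.55 m
FS = H_c / H = 16.55 / 15.1 = 1.096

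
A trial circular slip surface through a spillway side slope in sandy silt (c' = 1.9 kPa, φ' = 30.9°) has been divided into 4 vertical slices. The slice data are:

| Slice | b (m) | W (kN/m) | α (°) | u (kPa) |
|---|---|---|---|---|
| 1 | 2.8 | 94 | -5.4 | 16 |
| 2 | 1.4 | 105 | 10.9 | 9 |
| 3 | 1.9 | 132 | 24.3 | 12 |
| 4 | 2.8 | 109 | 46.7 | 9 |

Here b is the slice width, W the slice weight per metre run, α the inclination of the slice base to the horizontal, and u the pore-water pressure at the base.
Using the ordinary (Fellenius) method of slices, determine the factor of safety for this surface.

Ordinary method of slices: FS = Σ[c'·Δl_i + (W_i cosα_i − u_i·Δl_i)·tanφ'] / Σ W_i sinα_i, with Δl_i = b_i / cosα_i.
Slice 1: Δl = 2.8/cos(-5.4°) = 2.812 m; N'_1 = 94·cos(-5.4°) − 16·2.812 = 48.6; c'Δl = 5.34; W sinα = -8.8
Slice 2: Δl = 1.4/cos10.9° = 1.426 m; N'_2 = 105·cos10.9° − 9·1.426 = 90.3; c'Δl = 2.71; W sinα = 19.9
Slice 3: Δl = 1.9/cos24.3° = 2.085 m; N'_3 = 132·cos24.3° − 12·2.085 = 95.3; c'Δl = 3.96; W sinα = 54.3
Slice 4: Δl = 2.8/cos46.7° = 4.083 m; N'_4 = 109·cos46.7° − 9·4.083 = 38.0; c'Δl = 7.76; W sinα = 79.3
Σc'Δl = 19.8 kN/m; ΣN' = 272.2 kN/m; ΣW sinα = 144.7 kN/m
Resisting = 19.8 + 272.2·tan30.9° = 19.8 + 162.9 = 182.7 kN/m
FS = 182.7 / 144.7 = 1.263

FS = 1.26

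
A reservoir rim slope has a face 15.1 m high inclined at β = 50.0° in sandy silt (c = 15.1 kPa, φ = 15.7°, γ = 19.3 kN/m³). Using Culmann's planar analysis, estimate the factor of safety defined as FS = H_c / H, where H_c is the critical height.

FS = 0.88

H_c = (4c/γ) · sinβ cosφ / [1 − cos(β − φ)]
    = (4·15.1/19.3) · sin50.0°·cos15.7° / [1 − cos34.3°]
    = 3.130 · 0.7375 / 0.1739 = 13.27 m
FS = H_c / H = 13.27 / 15.1 = 0.879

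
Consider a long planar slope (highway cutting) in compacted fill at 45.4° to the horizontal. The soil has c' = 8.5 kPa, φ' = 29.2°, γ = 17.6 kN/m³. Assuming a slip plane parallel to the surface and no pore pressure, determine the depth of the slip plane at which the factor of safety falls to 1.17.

Setting FS = 1.17 in FS = [c' + γz cos²β tanφ'] / [γz sinβ cosβ] and solving for z:
z = c' / [γ cosβ (FS·sinβ − cosβ·tanφ')]
  = 8.5 / [17.6·cos45.4°·(1.17·sin45.4° − cos45.4°·tan29.2°)]
  = 8.5 / [17.6·0.7022·(1.17·0.7120 − 0.7022·0.5589)]
  = 8.5 / 5.4455 = 1.561 m

z = 1.56 m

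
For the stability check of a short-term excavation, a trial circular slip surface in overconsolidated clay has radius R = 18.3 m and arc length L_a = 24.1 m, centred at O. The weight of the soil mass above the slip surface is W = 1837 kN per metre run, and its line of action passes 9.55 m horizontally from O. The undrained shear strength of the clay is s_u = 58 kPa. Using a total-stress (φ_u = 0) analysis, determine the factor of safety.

FS = 1.46

Taking moments about the centre O, the resisting moment is provided by the undrained shear strength acting along the arc:
M_R = s_u·L_a·R = 58·24.10·18.3 = 25579.7 kN·m/m
M_D = W·d = 1837·9.55 = 17543.4 kN·m/m
FS = M_R / M_D = 25579.7 / 17543.4 = 1.458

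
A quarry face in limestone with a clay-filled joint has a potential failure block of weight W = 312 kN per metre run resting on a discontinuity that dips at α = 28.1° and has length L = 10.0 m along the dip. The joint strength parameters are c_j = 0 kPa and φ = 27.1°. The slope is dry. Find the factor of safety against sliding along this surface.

Resolving the block weight along and normal to the plane and applying the Mohr–Coulomb strength on the joint:
N' = W cosα = 312·cos28.1° = 275.2 kN/m
Driving force T = W sinα = 312·sin28.1° = 147.0 kN/m
Resisting force R = c_j·L + N'·tanφ = 0·10.0 + 275.2·tan27.1° = 0.0 + 140.8 = 140.8 kN/m
FS = R / T = 140.8 / 147.0 = 0.958

FS = 0.96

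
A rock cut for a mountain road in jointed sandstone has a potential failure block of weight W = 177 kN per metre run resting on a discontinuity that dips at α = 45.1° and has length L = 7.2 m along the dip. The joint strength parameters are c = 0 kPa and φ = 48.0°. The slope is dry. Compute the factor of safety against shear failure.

Resolving the block weight along and normal to the plane and applying the Mohr–Coulomb strength on the joint:
N' = W cosα = 177·cos45.1° = 124.9 kN/m
Driving force T = W sinα = 177·sin45.1° = 125.4 kN/m
Resisting force R = c·L + N'·tanφ = 0·7.2 + 124.9·tan48.0° = 0.0 + 138.8 = 138.8 kN/m
FS = R / T = 138.8 / 125.4 = 1.107

FS = 1.11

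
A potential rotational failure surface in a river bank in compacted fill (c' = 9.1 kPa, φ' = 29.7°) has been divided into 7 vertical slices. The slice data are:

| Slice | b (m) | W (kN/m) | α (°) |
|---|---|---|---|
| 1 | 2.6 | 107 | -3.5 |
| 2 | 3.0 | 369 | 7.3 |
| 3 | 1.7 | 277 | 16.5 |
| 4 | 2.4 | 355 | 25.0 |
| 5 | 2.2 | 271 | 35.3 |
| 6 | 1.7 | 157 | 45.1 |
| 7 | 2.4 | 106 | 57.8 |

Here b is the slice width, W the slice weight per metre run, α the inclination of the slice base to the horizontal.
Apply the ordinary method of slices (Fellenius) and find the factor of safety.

FS = 1.60

Ordinary method of slices: FS = Σ[c'·Δl_i + (W_i cosα_i)·tanφ'] / Σ W_i sinα_i, with Δl_i = b_i / cosα_i.
Slice 1: Δl = 2.6/cos(-3.5°) = 2.605 m; N'_1 = 107·cos(-3.5°) = 106.8; c'Δl = 23.70; W sinα = -6.5
Slice 2: Δl = 3.0/cos7.3° = 3.025 m; N'_2 = 369·cos7.3° = 366.0; c'Δl = 27.52; W sinα = 46.9
Slice 3: Δl = 1.7/cos16.5° = 1.773 m; N'_3 = 277·cos16.5° = 265.6; c'Δl = 16.13; W sinα = 78.7
Slice 4: Δl = 2.4/cos25.0° = 2.648 m; N'_4 = 355·cos25.0° = 321.7; c'Δl = 24.10; W sinα = 150.0
Slice 5: Δl = 2.2/cos35.3° = 2.696 m; N'_5 = 271·cos35.3° = 221.2; c'Δl = 24.53; W sinα = 156.6
Slice 6: Δl = 1.7/cos45.1° = 2.408 m; N'_6 = 157·cos45.1° = 110.8; c'Δl = 21.92; W sinα = 111.2
Slice 7: Δl = 2.4/cos57.8° = 4.504 m; N'_7 = 106·cos57.8° = 56.5; c'Δl = 40.99; W sinα = 89.7
Σc'Δl = 178.9 kN/m; ΣN' = 1448.6 kN/m; ΣW sinα = 626.6 kN/m
Resisting = 178.9 + 1448.6·tan29.7° = 178.9 + 826.3 = 1005.2 kN/m
FS = 1005.2 / 626.6 = 1.604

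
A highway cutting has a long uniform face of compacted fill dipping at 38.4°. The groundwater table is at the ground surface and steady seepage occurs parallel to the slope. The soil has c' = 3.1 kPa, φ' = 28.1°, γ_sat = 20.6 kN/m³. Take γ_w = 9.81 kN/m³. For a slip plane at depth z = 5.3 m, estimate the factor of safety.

With seepage parallel to the slope and the water table at the surface, the effective normal stress on the slip plane uses the buoyant unit weight γ' = γ_sat − γ_w while the driving shear stress uses γ_sat:
FS = [c' + γ' z cos²β tanφ'] / [γ_sat z sinβ cosβ]
γ' = 20.6 − 9.81 = 10.79 kN/m³
Numerator = 3.1 + 10.79·5.3·cos²38.4°·tan28.1° = 3.1 + 10.79·5.3·0.6142·0.5340 = 21.854 kPa
Denominator = 20.6·5.3·sin38.4°·cos38.4° = 20.6·5.3·0.6211·0.7837 = 53.148 kPa
FS = 21.854 / 53.148 = 0.411

FS = 0.41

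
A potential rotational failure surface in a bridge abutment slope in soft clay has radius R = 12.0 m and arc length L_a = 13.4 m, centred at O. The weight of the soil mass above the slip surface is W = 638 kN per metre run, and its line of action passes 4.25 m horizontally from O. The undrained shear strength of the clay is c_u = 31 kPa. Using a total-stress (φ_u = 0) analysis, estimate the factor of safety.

Taking moments about the centre O, the resisting moment is provided by the undrained shear strength acting along the arc:
M_R = c_u·L_a·R = 31·13.40·12.0 = 4984.8 kN·m/m
M_D = W·d = 638·4.25 = 2711.5 kN·m/m
FS = M_R / M_D = 4984.8 / 2711.5 = 1.838

FS = 1.84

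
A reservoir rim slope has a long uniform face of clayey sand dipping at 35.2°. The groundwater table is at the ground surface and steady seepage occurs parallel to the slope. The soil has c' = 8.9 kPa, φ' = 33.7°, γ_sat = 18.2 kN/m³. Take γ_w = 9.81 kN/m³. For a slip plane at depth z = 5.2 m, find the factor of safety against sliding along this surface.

With seepage parallel to the slope and the water table at the surface, the effective normal stress on the slip plane uses the buoyant unit weight γ' = γ_sat − γ_w while the driving shear stress uses γ_sat:
FS = [c' + γ' z cos²β tanφ'] / [γ_sat z sinβ cosβ]
γ' = 18.2 − 9.81 = 8.39 kN/m³
Numerator = 8.9 + 8.39·5.2·cos²35.2°·tan33.7° = 8.9 + 8.39·5.2·0.6677·0.6669 = 28.328 kPa
Denominator = 18.2·5.2·sin35.2°·cos35.2° = 18.2·5.2·0.5764·0.8171 = 44.578 kPa
FS = 28.328 / 44.578 = 0.635

FS = 0.64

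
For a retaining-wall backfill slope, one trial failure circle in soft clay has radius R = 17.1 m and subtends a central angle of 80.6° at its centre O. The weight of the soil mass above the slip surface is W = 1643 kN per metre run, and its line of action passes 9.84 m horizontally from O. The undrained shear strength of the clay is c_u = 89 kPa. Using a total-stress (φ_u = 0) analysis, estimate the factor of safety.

FS = 2.26

Taking moments about the centre O, the resisting moment is provided by the undrained shear strength acting along the arc:
Arc length L_a = R·θ = 17.1·(80.6°·π/180) = 17.1·1.4067 = 24.06 m
M_R = c_u·L_a·R = 89·24.06·17.1 = 36609.6 kN·m/m
M_D = W·d = 1643·9.84 = 16167.1 kN·m/m
FS = M_R / M_D = 36609.6 / 16167.1 = 2.264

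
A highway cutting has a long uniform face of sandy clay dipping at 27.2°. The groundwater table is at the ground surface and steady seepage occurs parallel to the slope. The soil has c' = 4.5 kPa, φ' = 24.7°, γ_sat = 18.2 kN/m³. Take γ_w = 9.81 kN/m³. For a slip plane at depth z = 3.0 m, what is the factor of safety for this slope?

With seepage parallel to the slope and the water table at the surface, the effective normal stress on the slip plane uses the buoyant unit weight γ' = γ_sat − γ_w while the driving shear stress uses γ_sat:
FS = [c' + γ' z cos²β tanφ'] / [γ_sat z sinβ cosβ]
γ' = 18.2 − 9.81 = 8.39 kN/m³
Numerator = 4.5 + 8.39·3.0·cos²27.2°·tan24.7° = 4.5 + 8.39·3.0·0.7911·0.4599 = 13.658 kPa
Denominator = 18.2·3.0·sin27.2°·cos27.2° = 18.2·3.0·0.4571·0.8894 = 22.198 kPa
FS = 13.658 / 22.198 = 0.615

FS = 0.62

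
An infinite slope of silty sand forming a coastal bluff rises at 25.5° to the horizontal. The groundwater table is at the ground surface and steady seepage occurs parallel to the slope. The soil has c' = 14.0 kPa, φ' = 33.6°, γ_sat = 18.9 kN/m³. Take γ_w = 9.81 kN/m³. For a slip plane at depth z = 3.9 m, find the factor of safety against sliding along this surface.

FS = 1.16

With seepage parallel to the slope and the water table at the surface, the effective normal stress on the slip plane uses the buoyant unit weight γ' = γ_sat − γ_w while the driving shear stress uses γ_sat:
FS = [c' + γ' z cos²β tanφ'] / [γ_sat z sinβ cosβ]
γ' = 18.9 − 9.81 = 9.09 kN/m³
Numerator = 14.0 + 9.09·3.9·cos²25.5°·tan33.6° = 14.0 + 9.09·3.9·0.8147·0.6644 = 33.188 kPa
Denominator = 18.9·3.9·sin25.5°·cos25.5° = 18.9·3.9·0.4305·0.9026 = 28.642 kPa
FS = 33.188 / 28.642 = 1.159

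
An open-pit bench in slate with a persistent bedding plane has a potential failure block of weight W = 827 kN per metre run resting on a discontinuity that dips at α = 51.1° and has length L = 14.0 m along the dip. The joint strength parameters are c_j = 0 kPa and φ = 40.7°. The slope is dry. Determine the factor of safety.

Resolving the block weight along and normal to the plane and applying the Mohr–Coulomb strength on the joint:
N' = W cosα = 827·cos51.1° = 519.3 kN/m
Driving force T = W sinα = 827·sin51.1° = 643.6 kN/m
Resisting force R = c_j·L + N'·tanφ = 0·14.0 + 519.3·tan40.7° = 0.0 + 446.7 = 446.7 kN/m
FS = R / T = 446.7 / 643.6 = 0.694

FS = 0.69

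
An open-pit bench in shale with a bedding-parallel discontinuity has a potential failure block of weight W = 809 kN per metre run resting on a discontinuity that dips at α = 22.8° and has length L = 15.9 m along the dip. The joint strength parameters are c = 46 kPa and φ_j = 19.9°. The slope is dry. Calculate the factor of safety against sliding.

Resolving the block weight along and normal to the plane and applying the Mohr–Coulomb strength on the joint:
N' = W cosα = 809·cos22.8° = 745.8 kN/m
Driving force T = W sinα = 809·sin22.8° = 313.5 kN/m
Resisting force R = c·L + N'·tanφ_j = 46·15.9 + 745.8·tan19.9° = 731.4 + 270.0 = 1001.4 kN/m
FS = R / T = 1001.4 / 313.5 = 3.194

FS = 3.19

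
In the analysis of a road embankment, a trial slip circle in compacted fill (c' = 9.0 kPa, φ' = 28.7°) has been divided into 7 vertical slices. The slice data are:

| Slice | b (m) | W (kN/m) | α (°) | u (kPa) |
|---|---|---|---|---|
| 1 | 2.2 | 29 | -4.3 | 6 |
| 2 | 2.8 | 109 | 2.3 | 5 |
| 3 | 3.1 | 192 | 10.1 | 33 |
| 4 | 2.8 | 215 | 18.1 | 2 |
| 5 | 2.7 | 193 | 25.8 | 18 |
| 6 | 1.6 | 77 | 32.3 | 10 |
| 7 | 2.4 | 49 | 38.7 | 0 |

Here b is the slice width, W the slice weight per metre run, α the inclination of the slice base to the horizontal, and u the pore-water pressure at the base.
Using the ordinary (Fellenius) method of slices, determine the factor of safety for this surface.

Ordinary method of slices: FS = Σ[c'·Δl_i + (W_i cosα_i − u_i·Δl_i)·tanφ'] / Σ W_i sinα_i, with Δl_i = b_i / cosα_i.
Slice 1: Δl = 2.2/cos(-4.3°) = 2.206 m; N'_1 = 29·cos(-4.3°) − 6·2.206 = 15.7; c'Δl = 19.86; W sinα = -2.2
Slice 2: Δl = 2.8/cos2.3° = 2.802 m; N'_2 = 109·cos2.3° − 5·2.802 = 94.9; c'Δl = 25.22; W sinα = 4.4
Slice 3: Δl = 3.1/cos10.1° = 3.149 m; N'_3 = 192·cos10.1° − 33·3.149 = 85.1; c'Δl = 28.34; W sinα = 33.7
Slice 4: Δl = 2.8/cos18.1° = 2.946 m; N'_4 = 215·cos18.1° − 2·2.946 = 198.5; c'Δl = 26.51; W sinα = 66.8
Slice 5: Δl = 2.7/cos25.8° = 2.999 m; N'_5 = 193·cos25.8° − 18·2.999 = 119.8; c'Δl = 26.99; W sinα = 84.0
Slice 6: Δl = 1.6/cos32.3° = 1.893 m; N'_6 = 77·cos32.3° − 10·1.893 = 46.2; c'Δl = 17.04; W sinα = 41.1
Slice 7: Δl = 2.4/cos38.7° = 3.075 m; N'_7 = 49·cos38.7° − 0·3.075 = 38.2; c'Δl = 27.68; W sinα = 30.6
Σc'Δl = 171.6 kN/m; ΣN' = 598.3 kN/m; ΣW sinα = 258.4 kN/m
Resisting = 171.6 + 598.3·tan28.7° = 171.6 + 327.6 = 499.2 kN/m
FS = 499.2 / 258.4 = 1.932

FS = 1.93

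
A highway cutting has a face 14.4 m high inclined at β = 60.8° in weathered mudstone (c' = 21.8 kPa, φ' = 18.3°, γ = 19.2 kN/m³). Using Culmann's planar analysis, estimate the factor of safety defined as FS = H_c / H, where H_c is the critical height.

FS = 0.99

H_c = (4c'/γ) · sinβ cosφ' / [1 − cos(β − φ')]
    = (4·21.8/19.2) · sin60.8°·cos18.3° / [1 − cos42.5°]
    = 4.542 · 0.8288 / 0.2627 = 14.33 m
FS = H_c / H = 14.33 / 14.4 = 0.995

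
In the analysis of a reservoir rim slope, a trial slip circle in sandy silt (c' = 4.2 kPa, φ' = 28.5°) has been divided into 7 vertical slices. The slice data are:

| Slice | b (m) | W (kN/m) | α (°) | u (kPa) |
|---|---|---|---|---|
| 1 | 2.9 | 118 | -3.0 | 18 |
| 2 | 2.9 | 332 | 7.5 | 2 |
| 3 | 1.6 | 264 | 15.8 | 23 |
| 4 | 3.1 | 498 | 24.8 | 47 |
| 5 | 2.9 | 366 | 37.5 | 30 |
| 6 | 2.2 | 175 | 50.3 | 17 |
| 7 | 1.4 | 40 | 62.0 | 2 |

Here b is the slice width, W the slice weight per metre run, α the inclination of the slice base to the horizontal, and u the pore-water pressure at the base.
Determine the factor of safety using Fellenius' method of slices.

Ordinary method of slices: FS = Σ[c'·Δl_i + (W_i cosα_i − u_i·Δl_i)·tanφ'] / Σ W_i sinα_i, with Δl_i = b_i / cosα_i.
Slice 1: Δl = 2.9/cos(-3.0°) = 2.904 m; N'_1 = 118·cos(-3.0°) − 18·2.904 = 65.6; c'Δl = 12.20; W sinα = -6.2
Slice 2: Δl = 2.9/cos7.5° = 2.925 m; N'_2 = 332·cos7.5° − 2·2.925 = 323.3; c'Δl = 12.29; W sinα = 43.3
Slice 3: Δl = 1.6/cos15.8° = 1.663 m; N'_3 = 264·cos15.8° − 23·1.663 = 215.8; c'Δl = 6.98; W sinα = 71.9
Slice 4: Δl = 3.1/cos24.8° = 3.415 m; N'_4 = 498·cos24.8° − 47·3.415 = 291.6; c'Δl = 14.34; W sinα = 208.9
Slice 5: Δl = 2.9/cos37.5° = 3.655 m; N'_5 = 366·cos37.5° − 30·3.655 = 180.7; c'Δl = 15.35; W sinα = 222.8
Slice 6: Δl = 2.2/cos50.3° = 3.444 m; N'_6 = 175·cos50.3° − 17·3.444 = 53.2; c'Δl = 14.47; W sinα = 134.6
Slice 7: Δl = 1.4/cos62.0° = 2.982 m; N'_7 = 40·cos62.0° − 2·2.982 = 12.8; c'Δl = 12.52; W sinα = 35.3
Σc'Δl = 88.2 kN/m; ΣN' = 1143.0 kN/m; ΣW sinα = 710.7 kN/m
Resisting = 88.2 + 1143.0·tan28.5° = 88.2 + 620.6 = 708.7 kN/m
FS = 708.7 / 710.7 = 0.997

FS = 1.00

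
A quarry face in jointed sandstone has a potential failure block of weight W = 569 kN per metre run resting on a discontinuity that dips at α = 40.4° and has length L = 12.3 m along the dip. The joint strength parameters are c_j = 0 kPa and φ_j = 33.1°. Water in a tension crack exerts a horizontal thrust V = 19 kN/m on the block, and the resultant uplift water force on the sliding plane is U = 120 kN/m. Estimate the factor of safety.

Resolving the block weight along and normal to the plane and applying the Mohr–Coulomb strength on the joint:
N' = W cosα − U − V sinα = 569·cos40.4° − 120 − 19·sin40.4° = 301.0 kN/m
Driving force T = W sinα + V cosα = 569·sin40.4° + 19·cos40.4° = 383.2 kN/m
Resisting force R = c_j·L + N'·tanφ_j = 0·12.3 + 301.0·tan33.1° = 0.0 + 196.2 = 196.2 kN/m
FS = R / T = 196.2 / 383.2 = 0.512

FS = 0.51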